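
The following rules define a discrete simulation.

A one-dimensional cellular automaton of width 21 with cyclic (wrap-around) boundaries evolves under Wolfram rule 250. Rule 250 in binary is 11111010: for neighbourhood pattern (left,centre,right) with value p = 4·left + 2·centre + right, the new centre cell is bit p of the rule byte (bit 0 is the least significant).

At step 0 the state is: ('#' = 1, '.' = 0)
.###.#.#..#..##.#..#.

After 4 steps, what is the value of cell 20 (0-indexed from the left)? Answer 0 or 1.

0) .###.#.#..#..##.#..#.
1) #####.#.##.#####.##.#
2) ######.##############
3) #####################
4) #####################

1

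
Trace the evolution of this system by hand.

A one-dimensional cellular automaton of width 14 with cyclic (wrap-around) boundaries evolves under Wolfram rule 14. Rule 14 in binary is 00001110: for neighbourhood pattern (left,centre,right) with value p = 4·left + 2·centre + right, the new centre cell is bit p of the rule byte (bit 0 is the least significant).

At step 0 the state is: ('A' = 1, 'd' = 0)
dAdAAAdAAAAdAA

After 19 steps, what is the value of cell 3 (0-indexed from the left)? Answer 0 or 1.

t=0: dAdAAAdAAAAdAA
t=1: dAdAdddAddddAd
t=2: AAdAddAAdddAAd
t=3: AddAdAAdddAAdd
t=4: AdAAdAdddAAddA
t=5: ddAddAddAAddAA
t=6: dAAdAAdAAddAAd
t=7: AAddAddAddAAdd
t=8: AddAAdAAdAAddA
t=9: ddAAddAddAddAA
t=10: dAAddAAdAAdAAd
t=11: AAddAAddAddAdd
t=12: AddAAddAAdAAdA
t=13: ddAAddAAddAddA
t=14: dAAddAAddAAdAA
t=15: dAddAAddAAddAd
t=16: AAdAAddAAddAAd
t=17: AddAddAAddAAdd
t=18: AdAAdAAddAAddA
t=19: ddAddAddAAddAA

0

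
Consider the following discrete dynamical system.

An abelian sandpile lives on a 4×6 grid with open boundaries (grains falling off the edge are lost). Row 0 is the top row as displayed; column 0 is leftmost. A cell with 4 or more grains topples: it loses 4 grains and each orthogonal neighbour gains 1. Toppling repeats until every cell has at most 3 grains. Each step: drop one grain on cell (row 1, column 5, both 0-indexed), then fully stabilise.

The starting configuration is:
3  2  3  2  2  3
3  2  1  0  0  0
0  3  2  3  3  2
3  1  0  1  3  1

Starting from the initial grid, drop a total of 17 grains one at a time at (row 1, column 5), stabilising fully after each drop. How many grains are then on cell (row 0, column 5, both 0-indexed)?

1

gen 0: 3  2  3  2  2  3
3  2  1  0  0  0
0  3  2  3  3  2
3  1  0  1  3  1
gen 1: 3  2  3  2  2  3
3  2  1  0  0  1
0  3  2  3  3  2
3  1  0  1  3  1
gen 2: 3  2  3  2  2  3
3  2  1  0  0  2
0  3  2  3  3  2
3  1  0  1  3  1
gen 3: 3  2  3  2  2  3
3  2  1  0  0  3
0  3  2  3  3  2
3  1  0  1  3  1
gen 4: 3  2  3  2  3  0
3  2  1  0  1  1
0  3  2  3  3  3
3  1  0  1  3  1
gen 5: 3  2  3  2  3  0
3  2  1  0  1  2
0  3  2  3  3  3
3  1  0  1  3  1
gen 6: 3  2  3  2  3  0
3  2  1  0  1  3
0  3  2  3  3  3
3  1  0  1  3  1
gen 7: 3  2  3  2  3  1
3  2  1  1  3  1
0  3  3  0  2  1
3  1  0  3  0  3
gen 8: 3  2  3  2  3  1
3  2  1  1  3  2
0  3  3  0  2  1
3  1  0  3  0  3
gen 9: 3  2  3  2  3  1
3  2  1  1  3  3
0  3  3  0  2  1
3  1  0  3  0  3
gen 10: 3  2  3  3  0  3
3  2  1  2  1  1
0  3  3  0  3  2
3  1  0  3  0  3
gen 11: 3  2  3  3  0  3
3  2  1  2  1  2
0  3  3  0  3  2
3  1  0  3  0  3
gen 12: 3  2  3  3  0  3
3  2  1  2  1  3
0  3  3  0  3  2
3  1  0  3  0  3
gen 13: 3  2  3  3  1  0
3  2  1  2  2  1
0  3  3  0  3  3
3  1  0  3  0  3
gen 14: 3  2  3  3  1  0
3  2  1  2  2  2
0  3  3  0  3  3
3  1  0  3  0  3
gen 15: 3  2  3  3  1  0
3  2  1  2  2  3
0  3  3  0  3  3
3  1  0  3  0  3
gen 16: 3  2  3  3  2  1
3  2  1  3  0  2
0  3  3  1  1  2
3  1  0  3  2  0
gen 17: 3  2  3  3  2  1
3  2  1  3  0  3
0  3  3  1  1  2
3  1  0  3  2  0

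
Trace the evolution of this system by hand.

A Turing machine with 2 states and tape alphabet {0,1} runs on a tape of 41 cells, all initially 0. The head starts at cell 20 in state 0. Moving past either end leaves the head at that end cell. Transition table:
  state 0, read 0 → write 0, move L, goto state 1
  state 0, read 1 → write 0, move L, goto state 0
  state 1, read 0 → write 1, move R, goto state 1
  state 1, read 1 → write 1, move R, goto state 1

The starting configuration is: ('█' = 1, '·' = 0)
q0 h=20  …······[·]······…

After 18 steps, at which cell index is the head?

step 0: q0 h=20  …······[·]······…
step 1: q1 h=19  …······[·]······…
step 2: q1 h=20  …·····█[·]······…
step 3: q1 h=21  …····██[·]······…
step 4: q1 h=22  …···███[·]······…
step 5: q1 h=23  …··████[·]······…
step 6: q1 h=24  …·█████[·]······…
step 7: q1 h=25  …██████[·]······…
step 8: q1 h=26  …██████[·]······…
step 9: q1 h=27  …██████[·]······…
step 10: q1 h=28  …██████[·]······…
step 11: q1 h=29  …██████[·]······…
step 12: q1 h=30  …██████[·]······…
step 13: q1 h=31  …██████[·]······…
step 14: q1 h=32  …██████[·]······…
step 15: q1 h=33  …██████[·]······…
step 16: q1 h=34  …██████[·]······|
step 17: q1 h=35  …██████[·]·····|
step 18: q1 h=36  …██████[·]····|

36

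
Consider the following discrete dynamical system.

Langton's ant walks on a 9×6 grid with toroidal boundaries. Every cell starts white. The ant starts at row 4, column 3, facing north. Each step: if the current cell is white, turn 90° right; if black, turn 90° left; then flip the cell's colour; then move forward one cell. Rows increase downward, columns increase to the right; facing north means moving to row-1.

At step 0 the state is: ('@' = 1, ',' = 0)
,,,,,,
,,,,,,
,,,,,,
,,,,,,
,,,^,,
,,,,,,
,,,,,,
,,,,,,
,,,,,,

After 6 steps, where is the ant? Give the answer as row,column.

3,2

gen 0: ,,,,,,
,,,,,,
,,,,,,
,,,,,,
,,,^,,
,,,,,,
,,,,,,
,,,,,,
,,,,,,
gen 1: ,,,,,,
,,,,,,
,,,,,,
,,,,,,
,,,@>,
,,,,,,
,,,,,,
,,,,,,
,,,,,,
gen 2: ,,,,,,
,,,,,,
,,,,,,
,,,,,,
,,,@@,
,,,,v,
,,,,,,
,,,,,,
,,,,,,
gen 3: ,,,,,,
,,,,,,
,,,,,,
,,,,,,
,,,@@,
,,,<@,
,,,,,,
,,,,,,
,,,,,,
gen 4: ,,,,,,
,,,,,,
,,,,,,
,,,,,,
,,,^@,
,,,@@,
,,,,,,
,,,,,,
,,,,,,
gen 5: ,,,,,,
,,,,,,
,,,,,,
,,,,,,
,,<,@,
,,,@@,
,,,,,,
,,,,,,
,,,,,,
gen 6: ,,,,,,
,,,,,,
,,,,,,
,,^,,,
,,@,@,
,,,@@,
,,,,,,
,,,,,,
,,,,,,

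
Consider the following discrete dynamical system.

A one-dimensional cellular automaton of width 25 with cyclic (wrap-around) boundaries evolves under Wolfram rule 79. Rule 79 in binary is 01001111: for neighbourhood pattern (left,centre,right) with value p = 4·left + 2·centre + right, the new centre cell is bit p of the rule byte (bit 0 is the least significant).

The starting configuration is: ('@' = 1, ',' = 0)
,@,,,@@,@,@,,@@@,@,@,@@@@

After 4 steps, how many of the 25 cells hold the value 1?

gen 0: ,@,,,@@,@,@,,@@@,@,@,@@@@
gen 1: ,@,@@@@,@,@,@@,@,@,@,@,,@
gen 2: ,@,@,,@,@,@,@@,@,@,@,@,@@
gen 3: ,@,@,@@,@,@,@@,@,@,@,@,@@
gen 4: ,@,@,@@,@,@,@@,@,@,@,@,@@

14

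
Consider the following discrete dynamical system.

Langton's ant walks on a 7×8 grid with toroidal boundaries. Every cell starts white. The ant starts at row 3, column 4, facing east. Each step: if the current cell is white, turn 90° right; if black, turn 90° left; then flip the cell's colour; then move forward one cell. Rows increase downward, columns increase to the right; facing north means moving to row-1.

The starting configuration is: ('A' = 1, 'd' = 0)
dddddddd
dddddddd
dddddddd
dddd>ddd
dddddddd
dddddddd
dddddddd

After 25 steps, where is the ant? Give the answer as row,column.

2,2

t=0: dddddddd
dddddddd
dddddddd
dddd>ddd
dddddddd
dddddddd
dddddddd
t=1: dddddddd
dddddddd
dddddddd
ddddAddd
ddddvddd
dddddddd
dddddddd
t=2: dddddddd
dddddddd
dddddddd
ddddAddd
ddd<Addd
dddddddd
dddddddd
t=3: dddddddd
dddddddd
dddddddd
ddd^Addd
dddAAddd
dddddddd
dddddddd
t=4: dddddddd
dddddddd
dddddddd
dddA>ddd
dddAAddd
dddddddd
dddddddd
t=5: dddddddd
dddddddd
dddd^ddd
dddAdddd
dddAAddd
dddddddd
dddddddd
t=6: dddddddd
dddddddd
ddddA>dd
dddAdddd
dddAAddd
dddddddd
dddddddd
t=7: dddddddd
dddddddd
ddddAAdd
dddAdvdd
dddAAddd
dddddddd
dddddddd
t=8: dddddddd
dddddddd
ddddAAdd
dddA<Add
dddAAddd
dddddddd
dddddddd
t=9: dddddddd
dddddddd
dddd^Add
dddAAAdd
dddAAddd
dddddddd
dddddddd
t=10: dddddddd
dddddddd
ddd<dAdd
dddAAAdd
dddAAddd
dddddddd
dddddddd
t=11: dddddddd
ddd^dddd
dddAdAdd
dddAAAdd
dddAAddd
dddddddd
dddddddd
t=12: dddddddd
dddA>ddd
dddAdAdd
dddAAAdd
dddAAddd
dddddddd
dddddddd
t=13: dddddddd
dddAAddd
dddAvAdd
dddAAAdd
dddAAddd
dddddddd
dddddddd
t=14: dddddddd
dddAAddd
ddd<AAdd
dddAAAdd
dddAAddd
dddddddd
dddddddd
t=15: dddddddd
dddAAddd
ddddAAdd
dddvAAdd
dddAAddd
dddddddd
dddddddd
t=16: dddddddd
dddAAddd
ddddAAdd
dddd>Add
dddAAddd
dddddddd
dddddddd
t=17: dddddddd
dddAAddd
dddd^Add
dddddAdd
dddAAddd
dddddddd
dddddddd
t=18: dddddddd
dddAAddd
ddd<dAdd
dddddAdd
dddAAddd
dddddddd
dddddddd
t=19: dddddddd
ddd^Addd
dddAdAdd
dddddAdd
dddAAddd
dddddddd
dddddddd
t=20: dddddddd
dd<dAddd
dddAdAdd
dddddAdd
dddAAddd
dddddddd
dddddddd
t=21: dd^ddddd
ddAdAddd
dddAdAdd
dddddAdd
dddAAddd
dddddddd
dddddddd
t=22: ddA>dddd
ddAdAddd
dddAdAdd
dddddAdd
dddAAddd
dddddddd
dddddddd
t=23: ddAAdddd
ddAvAddd
dddAdAdd
dddddAdd
dddAAddd
dddddddd
dddddddd
t=24: ddAAdddd
dd<AAddd
dddAdAdd
dddddAdd
dddAAddd
dddddddd
dddddddd
t=25: ddAAdddd
dddAAddd
ddvAdAdd
dddddAdd
dddAAddd
dddddddd
dddddddd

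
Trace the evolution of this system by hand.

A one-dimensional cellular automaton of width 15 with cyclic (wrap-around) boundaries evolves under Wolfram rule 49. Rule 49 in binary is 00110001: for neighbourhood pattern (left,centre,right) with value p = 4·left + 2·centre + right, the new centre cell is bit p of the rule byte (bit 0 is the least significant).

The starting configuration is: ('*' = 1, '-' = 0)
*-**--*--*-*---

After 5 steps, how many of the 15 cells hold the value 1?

5

[0] *-**--*--*-*---
[1] -*--*--*--*-**-
[2] --*--*--*--*--*
[3] *--*--*--*--*--
[4] -*--*--*--*--*-
[5] --*--*--*--*--*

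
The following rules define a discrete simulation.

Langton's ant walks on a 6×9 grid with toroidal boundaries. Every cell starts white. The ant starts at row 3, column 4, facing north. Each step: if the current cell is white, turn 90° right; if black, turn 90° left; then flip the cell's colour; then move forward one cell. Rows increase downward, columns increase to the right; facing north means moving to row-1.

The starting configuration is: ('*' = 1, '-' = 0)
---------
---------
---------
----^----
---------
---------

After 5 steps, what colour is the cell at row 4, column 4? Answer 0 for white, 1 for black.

gen 0: ---------
---------
---------
----^----
---------
---------
gen 1: ---------
---------
---------
----*>---
---------
---------
gen 2: ---------
---------
---------
----**---
-----v---
---------
gen 3: ---------
---------
---------
----**---
----<*---
---------
gen 4: ---------
---------
---------
----^*---
----**---
---------
gen 5: ---------
---------
---------
---<-*---
----**---
---------

1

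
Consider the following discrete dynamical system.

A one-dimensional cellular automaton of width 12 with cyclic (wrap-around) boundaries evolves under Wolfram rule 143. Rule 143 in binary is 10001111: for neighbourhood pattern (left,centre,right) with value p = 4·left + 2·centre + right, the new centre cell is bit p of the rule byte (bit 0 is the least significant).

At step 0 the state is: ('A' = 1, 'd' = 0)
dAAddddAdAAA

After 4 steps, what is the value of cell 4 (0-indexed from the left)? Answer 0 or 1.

[0] dAAddddAdAAA
[1] dAddAAAAdAAd
[2] AAdAAAAddAdd
[3] AddAAAddAAdA
[4] ddAAAddAAddA

1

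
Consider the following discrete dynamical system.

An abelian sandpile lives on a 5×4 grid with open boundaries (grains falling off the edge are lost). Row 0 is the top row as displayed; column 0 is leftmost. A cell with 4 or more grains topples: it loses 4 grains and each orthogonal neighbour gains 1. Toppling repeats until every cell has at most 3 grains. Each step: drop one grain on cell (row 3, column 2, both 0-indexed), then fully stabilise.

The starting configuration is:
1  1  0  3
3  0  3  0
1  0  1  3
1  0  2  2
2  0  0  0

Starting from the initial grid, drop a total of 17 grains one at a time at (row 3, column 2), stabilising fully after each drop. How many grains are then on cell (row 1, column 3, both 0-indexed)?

2

step 0: 1  1  0  3
3  0  3  0
1  0  1  3
1  0  2  2
2  0  0  0
step 1: 1  1  0  3
3  0  3  0
1  0  1  3
1  0  3  2
2  0  0  0
step 2: 1  1  0  3
3  0  3  0
1  0  2  3
1  1  0  3
2  0  1  0
step 3: 1  1  0  3
3  0  3  0
1  0  2  3
1  1  1  3
2  0  1  0
step 4: 1  1  0  3
3  0  3  0
1  0  2  3
1  1  2  3
2  0  1  0
step 5: 1  1  0  3
3  0  3  0
1  0  2  3
1  1  3  3
2  0  1  0
step 6: 1  1  1  3
3  1  0  2
1  1  1  1
1  2  2  1
2  0  2  1
step 7: 1  1  1  3
3  1  0  2
1  1  1  1
1  2  3  1
2  0  2  1
step 8: 1  1  1  3
3  1  0  2
1  1  2  1
1  3  0  2
2  0  3  1
step 9: 1  1  1  3
3  1  0  2
1  1  2  1
1  3  1  2
2  0  3  1
step 10: 1  1  1  3
3  1  0  2
1  1  2  1
1  3  2  2
2  0  3  1
step 11: 1  1  1  3
3  1  0  2
1  1  2  1
1  3  3  2
2  0  3  1
step 12: 1  1  1  3
3  1  0  2
1  2  3  1
2  0  2  3
2  2  0  2
step 13: 1  1  1  3
3  1  0  2
1  2  3  1
2  0  3  3
2  2  0  2
step 14: 1  1  1  3
3  1  1  2
1  3  0  3
2  1  2  0
2  2  1  3
step 15: 1  1  1  3
3  1  1  2
1  3  0  3
2  1  3  0
2  2  1  3
step 16: 1  1  1  3
3  1  1  2
1  3  1  3
2  2  0  1
2  2  2  3
step 17: 1  1  1  3
3  1  1  2
1  3  1  3
2  2  1  1
2  2  2  3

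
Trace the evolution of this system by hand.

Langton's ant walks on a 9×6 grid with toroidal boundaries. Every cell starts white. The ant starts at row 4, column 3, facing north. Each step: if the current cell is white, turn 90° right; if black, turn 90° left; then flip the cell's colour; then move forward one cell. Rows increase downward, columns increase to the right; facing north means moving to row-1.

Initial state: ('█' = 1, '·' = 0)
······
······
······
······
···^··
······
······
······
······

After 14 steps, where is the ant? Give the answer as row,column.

step 0: ······
······
······
······
···^··
······
······
······
······
step 1: ······
······
······
······
···█>·
······
······
······
······
step 2: ······
······
······
······
···██·
····v·
······
······
······
step 3: ······
······
······
······
···██·
···<█·
······
······
······
step 4: ······
······
······
······
···^█·
···██·
······
······
······
step 5: ······
······
······
······
··<·█·
···██·
······
······
······
step 6: ······
······
······
··^···
··█·█·
···██·
······
······
······
step 7: ······
······
······
··█>··
··█·█·
···██·
······
······
······
step 8: ······
······
······
··██··
··█v█·
···██·
······
······
······
step 9: ······
······
······
··██··
··<██·
···██·
······
······
······
step 10: ······
······
······
··██··
···██·
··v██·
······
······
······
step 11: ······
······
······
··██··
···██·
·<███·
······
······
······
step 12: ······
······
······
··██··
·^·██·
·████·
······
······
······
step 13: ······
······
······
··██··
·█>██·
·████·
······
······
······
step 14: ······
······
······
··██··
·████·
·█v██·
······
······
······

5,2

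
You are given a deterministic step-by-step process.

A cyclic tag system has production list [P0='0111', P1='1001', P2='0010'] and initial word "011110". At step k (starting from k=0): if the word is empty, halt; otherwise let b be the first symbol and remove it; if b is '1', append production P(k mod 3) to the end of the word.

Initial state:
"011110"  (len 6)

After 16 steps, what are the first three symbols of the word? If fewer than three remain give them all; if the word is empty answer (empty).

111

gen 0: "011110"  (len 6)
gen 1: "11110"  (len 5)
gen 2: "11101001"  (len 8)
gen 3: "11010010010"  (len 11)
gen 4: "10100100100111"  (len 14)
gen 5: "01001001001111001"  (len 17)
gen 6: "1001001001111001"  (len 16)
gen 7: "0010010011110010111"  (len 19)
gen 8: "010010011110010111"  (len 18)
gen 9: "10010011110010111"  (len 17)
gen 10: "00100111100101110111"  (len 20)
gen 11: "0100111100101110111"  (len 19)
gen 12: "100111100101110111"  (len 18)
gen 13: "001111001011101110111"  (len 21)
gen 14: "01111001011101110111"  (len 20)
gen 15: "1111001011101110111"  (len 19)
gen 16: "1110010111011101110111"  (len 22)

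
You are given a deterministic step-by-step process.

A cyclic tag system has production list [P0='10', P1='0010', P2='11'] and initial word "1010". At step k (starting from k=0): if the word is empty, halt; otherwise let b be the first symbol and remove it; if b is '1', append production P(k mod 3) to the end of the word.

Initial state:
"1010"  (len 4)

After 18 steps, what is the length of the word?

10

[0] "1010"  (len 4)
[1] "01010"  (len 5)
[2] "1010"  (len 4)
[3] "01011"  (len 5)
[4] "1011"  (len 4)
[5] "0110010"  (len 7)
[6] "110010"  (len 6)
[7] "1001010"  (len 7)
[8] "0010100010"  (len 10)
[9] "010100010"  (len 9)
[10] "10100010"  (len 8)
[11] "01000100010"  (len 11)
[12] "1000100010"  (len 10)
[13] "00010001010"  (len 11)
[14] "0010001010"  (len 10)
[15] "010001010"  (len 9)
[16] "10001010"  (len 8)
[17] "00010100010"  (len 11)
[18] "0010100010"  (len 10)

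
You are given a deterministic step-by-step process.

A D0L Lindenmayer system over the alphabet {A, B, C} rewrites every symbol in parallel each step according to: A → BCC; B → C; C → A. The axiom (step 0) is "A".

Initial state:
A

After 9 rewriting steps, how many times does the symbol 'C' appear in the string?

0) A
1) BCC
2) CAA
3) ABCCBCC
4) BCCCAACAA
5) CAAABCCBCCABCCBCC
6) ABCCBCCBCCCAACAABCCCAACAA
7) BCCCAACAACAAABCCBCCABCCBCCCAAABCCBCCABCCBCC
8) CAAABCCBCCABCCBCCABCCBCCBCCCAACAABCCCAACAAABCCBCCBCCCAACAABCCCAACAA
9) ABCCBCCBCCCAACAABCCCAACAABCCCAACAACAAABCCBCCABCCBCCCAAABCCBCCABCCBCCBCCCAACAACAAABCCBCCABCCBCCCAAABCCBCCABCCBCC

56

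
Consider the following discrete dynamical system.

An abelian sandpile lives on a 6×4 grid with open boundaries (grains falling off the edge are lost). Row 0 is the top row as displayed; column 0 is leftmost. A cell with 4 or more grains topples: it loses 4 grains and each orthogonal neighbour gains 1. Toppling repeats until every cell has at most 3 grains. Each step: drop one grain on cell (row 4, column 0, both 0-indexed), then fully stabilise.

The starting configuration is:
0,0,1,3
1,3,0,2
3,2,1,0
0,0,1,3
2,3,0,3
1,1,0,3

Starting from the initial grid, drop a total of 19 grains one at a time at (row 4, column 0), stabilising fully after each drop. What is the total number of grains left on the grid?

[0] 0,0,1,3
1,3,0,2
3,2,1,0
0,0,1,3
2,3,0,3
1,1,0,3
[1] 0,0,1,3
1,3,0,2
3,2,1,0
0,0,1,3
3,3,0,3
1,1,0,3
[2] 0,0,1,3
1,3,0,2
3,2,1,0
1,1,1,3
1,0,1,3
2,2,0,3
[3] 0,0,1,3
1,3,0,2
3,2,1,0
1,1,1,3
2,0,1,3
2,2,0,3
[4] 0,0,1,3
1,3,0,2
3,2,1,0
1,1,1,3
3,0,1,3
2,2,0,3
[5] 0,0,1,3
1,3,0,2
3,2,1,0
2,1,1,3
0,1,1,3
3,2,0,3
[6] 0,0,1,3
1,3,0,2
3,2,1,0
2,1,1,3
1,1,1,3
3,2,0,3
[7] 0,0,1,3
1,3,0,2
3,2,1,0
2,1,1,3
2,1,1,3
3,2,0,3
[8] 0,0,1,3
1,3,0,2
3,2,1,0
2,1,1,3
3,1,1,3
3,2,0,3
[9] 0,0,1,3
1,3,0,2
3,2,1,0
3,1,1,3
1,2,1,3
0,3,0,3
[10] 0,0,1,3
1,3,0,2
3,2,1,0
3,1,1,3
2,2,1,3
0,3,0,3
[11] 0,0,1,3
1,3,0,2
3,2,1,0
3,1,1,3
3,2,1,3
0,3,0,3
[12] 0,0,1,3
2,3,0,2
0,3,1,0
1,2,1,3
1,3,1,3
1,3,0,3
[13] 0,0,1,3
2,3,0,2
0,3,1,0
1,2,1,3
2,3,1,3
1,3,0,3
[14] 0,0,1,3
2,3,0,2
0,3,1,0
1,2,1,3
3,3,1,3
1,3,0,3
[15] 0,0,1,3
2,3,0,2
0,3,1,0
2,3,1,3
1,1,2,3
3,0,1,3
[16] 0,0,1,3
2,3,0,2
0,3,1,0
2,3,1,3
2,1,2,3
3,0,1,3
[17] 0,0,1,3
2,3,0,2
0,3,1,0
2,3,1,3
3,1,2,3
3,0,1,3
[18] 0,0,1,3
2,3,0,2
0,3,1,0
3,3,1,3
1,2,2,3
0,1,1,3
[19] 0,0,1,3
2,3,0,2
0,3,1,0
3,3,1,3
2,2,2,3
0,1,1,3

39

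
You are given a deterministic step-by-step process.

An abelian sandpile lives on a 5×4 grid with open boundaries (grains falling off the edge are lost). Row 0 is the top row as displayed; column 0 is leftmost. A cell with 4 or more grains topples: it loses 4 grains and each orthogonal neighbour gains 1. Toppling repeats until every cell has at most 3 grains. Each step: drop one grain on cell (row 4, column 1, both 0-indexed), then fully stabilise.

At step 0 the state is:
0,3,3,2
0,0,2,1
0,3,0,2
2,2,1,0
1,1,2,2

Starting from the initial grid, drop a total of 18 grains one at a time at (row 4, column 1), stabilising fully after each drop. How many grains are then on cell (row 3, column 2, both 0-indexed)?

1

[0] 0,3,3,2
0,0,2,1
0,3,0,2
2,2,1,0
1,1,2,2
[1] 0,3,3,2
0,0,2,1
0,3,0,2
2,2,1,0
1,2,2,2
[2] 0,3,3,2
0,0,2,1
0,3,0,2
2,2,1,0
1,3,2,2
[3] 0,3,3,2
0,0,2,1
0,3,0,2
2,3,1,0
2,0,3,2
[4] 0,3,3,2
0,0,2,1
0,3,0,2
2,3,1,0
2,1,3,2
[5] 0,3,3,2
0,0,2,1
0,3,0,2
2,3,1,0
2,2,3,2
[6] 0,3,3,2
0,0,2,1
0,3,0,2
2,3,1,0
2,3,3,2
[7] 0,3,3,2
0,1,2,1
1,0,1,2
3,1,3,0
3,2,0,3
[8] 0,3,3,2
0,1,2,1
1,0,1,2
3,1,3,0
3,3,0,3
[9] 0,3,3,2
0,1,2,1
2,0,1,2
0,3,3,0
1,1,1,3
[10] 0,3,3,2
0,1,2,1
2,0,1,2
0,3,3,0
1,2,1,3
[11] 0,3,3,2
0,1,2,1
2,0,1,2
0,3,3,0
1,3,1,3
[12] 0,3,3,2
0,1,2,1
2,1,2,2
1,1,0,1
2,1,3,3
[13] 0,3,3,2
0,1,2,1
2,1,2,2
1,1,0,1
2,2,3,3
[14] 0,3,3,2
0,1,2,1
2,1,2,2
1,1,0,1
2,3,3,3
[15] 0,3,3,2
0,1,2,1
2,1,2,2
1,2,1,2
3,1,1,0
[16] 0,3,3,2
0,1,2,1
2,1,2,2
1,2,1,2
3,2,1,0
[17] 0,3,3,2
0,1,2,1
2,1,2,2
1,2,1,2
3,3,1,0
[18] 0,3,3,2
0,1,2,1
2,1,2,2
2,3,1,2
0,1,2,0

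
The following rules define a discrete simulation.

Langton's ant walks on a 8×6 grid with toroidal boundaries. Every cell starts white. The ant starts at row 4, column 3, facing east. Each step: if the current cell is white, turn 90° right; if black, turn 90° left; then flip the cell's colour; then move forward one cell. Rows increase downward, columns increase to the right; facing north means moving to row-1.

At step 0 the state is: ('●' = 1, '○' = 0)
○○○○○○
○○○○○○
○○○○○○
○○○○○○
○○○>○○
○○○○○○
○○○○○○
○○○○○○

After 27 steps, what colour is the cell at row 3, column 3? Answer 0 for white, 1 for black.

0

0) ○○○○○○
○○○○○○
○○○○○○
○○○○○○
○○○>○○
○○○○○○
○○○○○○
○○○○○○
1) ○○○○○○
○○○○○○
○○○○○○
○○○○○○
○○○●○○
○○○v○○
○○○○○○
○○○○○○
2) ○○○○○○
○○○○○○
○○○○○○
○○○○○○
○○○●○○
○○<●○○
○○○○○○
○○○○○○
3) ○○○○○○
○○○○○○
○○○○○○
○○○○○○
○○^●○○
○○●●○○
○○○○○○
○○○○○○
4) ○○○○○○
○○○○○○
○○○○○○
○○○○○○
○○●>○○
○○●●○○
○○○○○○
○○○○○○
5) ○○○○○○
○○○○○○
○○○○○○
○○○^○○
○○●○○○
○○●●○○
○○○○○○
○○○○○○
6) ○○○○○○
○○○○○○
○○○○○○
○○○●>○
○○●○○○
○○●●○○
○○○○○○
○○○○○○
7) ○○○○○○
○○○○○○
○○○○○○
○○○●●○
○○●○v○
○○●●○○
○○○○○○
○○○○○○
8) ○○○○○○
○○○○○○
○○○○○○
○○○●●○
○○●<●○
○○●●○○
○○○○○○
○○○○○○
9) ○○○○○○
○○○○○○
○○○○○○
○○○^●○
○○●●●○
○○●●○○
○○○○○○
○○○○○○
10) ○○○○○○
○○○○○○
○○○○○○
○○<○●○
○○●●●○
○○●●○○
○○○○○○
○○○○○○
11) ○○○○○○
○○○○○○
○○^○○○
○○●○●○
○○●●●○
○○●●○○
○○○○○○
○○○○○○
12) ○○○○○○
○○○○○○
○○●>○○
○○●○●○
○○●●●○
○○●●○○
○○○○○○
○○○○○○
13) ○○○○○○
○○○○○○
○○●●○○
○○●v●○
○○●●●○
○○●●○○
○○○○○○
○○○○○○
14) ○○○○○○
○○○○○○
○○●●○○
○○<●●○
○○●●●○
○○●●○○
○○○○○○
○○○○○○
15) ○○○○○○
○○○○○○
○○●●○○
○○○●●○
○○v●●○
○○●●○○
○○○○○○
○○○○○○
16) ○○○○○○
○○○○○○
○○●●○○
○○○●●○
○○○>●○
○○●●○○
○○○○○○
○○○○○○
17) ○○○○○○
○○○○○○
○○●●○○
○○○^●○
○○○○●○
○○●●○○
○○○○○○
○○○○○○
18) ○○○○○○
○○○○○○
○○●●○○
○○<○●○
○○○○●○
○○●●○○
○○○○○○
○○○○○○
19) ○○○○○○
○○○○○○
○○^●○○
○○●○●○
○○○○●○
○○●●○○
○○○○○○
○○○○○○
20) ○○○○○○
○○○○○○
○<○●○○
○○●○●○
○○○○●○
○○●●○○
○○○○○○
○○○○○○
21) ○○○○○○
○^○○○○
○●○●○○
○○●○●○
○○○○●○
○○●●○○
○○○○○○
○○○○○○
22) ○○○○○○
○●>○○○
○●○●○○
○○●○●○
○○○○●○
○○●●○○
○○○○○○
○○○○○○
23) ○○○○○○
○●●○○○
○●v●○○
○○●○●○
○○○○●○
○○●●○○
○○○○○○
○○○○○○
24) ○○○○○○
○●●○○○
○<●●○○
○○●○●○
○○○○●○
○○●●○○
○○○○○○
○○○○○○
25) ○○○○○○
○●●○○○
○○●●○○
○v●○●○
○○○○●○
○○●●○○
○○○○○○
○○○○○○
26) ○○○○○○
○●●○○○
○○●●○○
<●●○●○
○○○○●○
○○●●○○
○○○○○○
○○○○○○
27) ○○○○○○
○●●○○○
^○●●○○
●●●○●○
○○○○●○
○○●●○○
○○○○○○
○○○○○○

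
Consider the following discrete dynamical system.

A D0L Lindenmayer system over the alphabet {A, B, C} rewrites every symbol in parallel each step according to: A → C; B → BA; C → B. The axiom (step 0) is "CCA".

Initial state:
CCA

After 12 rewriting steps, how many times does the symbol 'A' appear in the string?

75

step 0: CCA
step 1: BBC
step 2: BABAB
step 3: BACBACBA
step 4: BACBBACBBAC
step 5: BACBBABACBBABACB
step 6: BACBBABACBACBBABACBACBBA
step 7: BACBBABACBACBBACBBABACBACBBACBBABAC
step 8: BACBBABACBACBBACBBABACBBABACBACBBACBBABACBBABACBACB
step 9: BACBBABACBACBBACBBABACBBABACBACBBABACBACBBACBBABACBBABACBACBBABACBACBBACBBA
step 10: BACBBABACBACBBACBBABACBBABACBACBBABACBACBBACBBABACBACBBACBBABACBBABACBACBBABACBACBBACBBABACBACBBACBBABACBBABAC
step 11: BACBBABACBACBBACBBABACBBABACBACBBABACBACBBACBBABACBACBBACB…CBBABACBACBBACBBABACBBABACBACBBACBBABACBBABACBACBBABACBACB  (len 161)
step 12: BACBBABACBACBBACBBABACBBABACBACBBABACBACBBACBBABACBACBBACB…CBBABACBACBBACBBABACBBABACBACBBABACBACBBACBBABACBACBBACBBA  (len 236)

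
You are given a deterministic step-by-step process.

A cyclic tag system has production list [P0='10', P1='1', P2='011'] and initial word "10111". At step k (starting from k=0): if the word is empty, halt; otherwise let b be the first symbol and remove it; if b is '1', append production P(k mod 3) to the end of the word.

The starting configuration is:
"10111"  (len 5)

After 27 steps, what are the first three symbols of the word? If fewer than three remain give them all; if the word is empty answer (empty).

[0] "10111"  (len 5)
[1] "011110"  (len 6)
[2] "11110"  (len 5)
[3] "1110011"  (len 7)
[4] "11001110"  (len 8)
[5] "10011101"  (len 8)
[6] "0011101011"  (len 10)
[7] "011101011"  (len 9)
[8] "11101011"  (len 8)
[9] "1101011011"  (len 10)
[10] "10101101110"  (len 11)
[11] "01011011101"  (len 11)
[12] "1011011101"  (len 10)
[13] "01101110110"  (len 11)
[14] "1101110110"  (len 10)
[15] "101110110011"  (len 12)
[16] "0111011001110"  (len 13)
[17] "111011001110"  (len 12)
[18] "11011001110011"  (len 14)
[19] "101100111001110"  (len 15)
[20] "011001110011101"  (len 15)
[21] "11001110011101"  (len 14)
[22] "100111001110110"  (len 15)
[23] "001110011101101"  (len 15)
[24] "01110011101101"  (len 14)
[25] "1110011101101"  (len 13)
[26] "1100111011011"  (len 13)
[27] "100111011011011"  (len 15)

100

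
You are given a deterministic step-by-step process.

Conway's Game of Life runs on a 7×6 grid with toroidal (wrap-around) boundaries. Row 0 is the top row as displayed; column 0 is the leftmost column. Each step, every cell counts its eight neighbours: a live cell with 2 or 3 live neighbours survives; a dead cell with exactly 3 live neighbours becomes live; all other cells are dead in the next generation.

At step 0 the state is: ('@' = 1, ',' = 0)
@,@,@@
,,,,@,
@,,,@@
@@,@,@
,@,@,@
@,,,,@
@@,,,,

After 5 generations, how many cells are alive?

k=0  @,@,@@
,,,,@,
@,,,@@
@@,@,@
,@,@,@
@,,,,@
@@,,,,
k=1  @,,@@,
,@,,,,
,@,@,,
,@,@,,
,@,,,,
,,@,@@
,,,,@,
k=2  ,,,@@@
@@,@@,
@@,,,,
@@,,,,
@@,@@,
,,,@@@
,,,,,,
k=3  @,@@,@
,@,@,,
,,,,,,
,,,,,,
,@,@,,
@,@@,@
,,,,,,
k=4  @@@@@,
@@,@@,
,,,,,,
,,,,,,
@@,@@,
@@@@@,
,,,,,,
k=5  @,,,@,
@,,,@,
,,,,,,
,,,,,,
@,,,@,
@,,,@,
,,,,,,

8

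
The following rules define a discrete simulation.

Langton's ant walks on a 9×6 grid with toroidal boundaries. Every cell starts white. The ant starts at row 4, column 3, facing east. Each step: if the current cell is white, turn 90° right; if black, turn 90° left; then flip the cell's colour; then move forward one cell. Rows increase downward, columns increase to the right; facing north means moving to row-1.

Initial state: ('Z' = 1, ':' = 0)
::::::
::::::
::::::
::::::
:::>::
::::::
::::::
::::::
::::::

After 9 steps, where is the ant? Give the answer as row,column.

0) ::::::
::::::
::::::
::::::
:::>::
::::::
::::::
::::::
::::::
1) ::::::
::::::
::::::
::::::
:::Z::
:::v::
::::::
::::::
::::::
2) ::::::
::::::
::::::
::::::
:::Z::
::<Z::
::::::
::::::
::::::
3) ::::::
::::::
::::::
::::::
::^Z::
::ZZ::
::::::
::::::
::::::
4) ::::::
::::::
::::::
::::::
::Z>::
::ZZ::
::::::
::::::
::::::
5) ::::::
::::::
::::::
:::^::
::Z:::
::ZZ::
::::::
::::::
::::::
6) ::::::
::::::
::::::
:::Z>:
::Z:::
::ZZ::
::::::
::::::
::::::
7) ::::::
::::::
::::::
:::ZZ:
::Z:v:
::ZZ::
::::::
::::::
::::::
8) ::::::
::::::
::::::
:::ZZ:
::Z<Z:
::ZZ::
::::::
::::::
::::::
9) ::::::
::::::
::::::
:::^Z:
::ZZZ:
::ZZ::
::::::
::::::
::::::

3,3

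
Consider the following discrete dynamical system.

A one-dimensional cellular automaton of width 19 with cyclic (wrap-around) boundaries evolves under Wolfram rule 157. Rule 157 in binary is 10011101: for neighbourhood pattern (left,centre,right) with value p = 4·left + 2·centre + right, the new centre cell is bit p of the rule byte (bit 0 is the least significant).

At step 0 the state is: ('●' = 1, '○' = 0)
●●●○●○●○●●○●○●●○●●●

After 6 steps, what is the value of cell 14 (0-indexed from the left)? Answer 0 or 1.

gen 0: ●●●○●○●○●●○●○●●○●●●
gen 1: ●●○○●○●○●○○●○●○○●●●
gen 2: ●○●○●○●○●●○●○●●○●●●
gen 3: ○○●○●○●○●○○●○●○○●●●
gen 4: ●○●○●○●○●●○●○●●○●●○
gen 5: ●○●○●○●○●○○●○●○○●○○
gen 6: ●○●○●○●○●●○●○●●○●●○

1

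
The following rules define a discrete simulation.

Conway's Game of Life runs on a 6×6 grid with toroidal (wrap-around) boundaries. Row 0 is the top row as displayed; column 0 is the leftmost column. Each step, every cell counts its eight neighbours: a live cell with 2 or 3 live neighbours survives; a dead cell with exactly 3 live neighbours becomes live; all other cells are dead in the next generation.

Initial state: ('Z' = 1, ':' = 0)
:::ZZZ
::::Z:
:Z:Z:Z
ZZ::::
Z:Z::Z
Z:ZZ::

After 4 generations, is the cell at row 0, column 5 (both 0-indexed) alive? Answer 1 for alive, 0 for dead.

[0] :::ZZZ
::::Z:
:Z:Z:Z
ZZ::::
Z:Z::Z
Z:ZZ::
[1] ::Z::Z
Z:Z:::
:ZZ:ZZ
::::Z:
::ZZ:Z
Z:Z:::
[2] Z:ZZ:Z
Z:Z:Z:
ZZZ:ZZ
ZZ::::
:ZZZZZ
Z:Z:ZZ
[3] ::Z:::
::::::
::Z:Z:
::::::
::::::
::::::
[4] ::::::
:::Z::
::::::
::::::
::::::
::::::

0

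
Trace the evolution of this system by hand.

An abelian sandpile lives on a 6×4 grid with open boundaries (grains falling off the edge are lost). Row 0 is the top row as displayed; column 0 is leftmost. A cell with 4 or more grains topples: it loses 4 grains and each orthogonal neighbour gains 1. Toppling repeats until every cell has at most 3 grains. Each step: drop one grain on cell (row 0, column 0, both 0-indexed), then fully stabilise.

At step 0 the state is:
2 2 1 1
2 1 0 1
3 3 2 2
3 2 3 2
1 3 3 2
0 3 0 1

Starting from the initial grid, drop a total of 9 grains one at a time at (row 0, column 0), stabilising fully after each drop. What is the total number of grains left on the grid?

41

t=0: 2 2 1 1
2 1 0 1
3 3 2 2
3 2 3 2
1 3 3 2
0 3 0 1
t=1: 3 2 1 1
2 1 0 1
3 3 2 2
3 2 3 2
1 3 3 2
0 3 0 1
t=2: 0 3 1 1
3 1 0 1
3 3 2 2
3 2 3 2
1 3 3 2
0 3 0 1
t=3: 1 3 1 1
3 1 0 1
3 3 2 2
3 2 3 2
1 3 3 2
0 3 0 1
t=4: 2 3 1 1
3 1 0 1
3 3 2 2
3 2 3 2
1 3 3 2
0 3 0 1
t=5: 3 3 1 1
3 1 0 1
3 3 2 2
3 2 3 2
1 3 3 2
0 3 0 1
t=6: 2 1 2 1
2 0 2 1
2 3 0 3
1 2 2 3
3 2 1 3
1 0 2 1
t=7: 3 1 2 1
2 0 2 1
2 3 0 3
1 2 2 3
3 2 1 3
1 0 2 1
t=8: 0 2 2 1
3 0 2 1
2 3 0 3
1 2 2 3
3 2 1 3
1 0 2 1
t=9: 1 2 2 1
3 0 2 1
2 3 0 3
1 2 2 3
3 2 1 3
1 0 2 1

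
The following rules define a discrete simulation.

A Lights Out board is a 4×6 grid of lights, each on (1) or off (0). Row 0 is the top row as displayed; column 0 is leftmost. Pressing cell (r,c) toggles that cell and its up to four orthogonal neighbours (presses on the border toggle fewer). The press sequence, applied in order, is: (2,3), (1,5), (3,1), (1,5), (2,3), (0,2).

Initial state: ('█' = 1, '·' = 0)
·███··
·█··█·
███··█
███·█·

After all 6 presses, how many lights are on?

7

step 0: ·███··
·█··█·
███··█
███·█·
step 1: ·███··
·█·██·
██·███
█████·
step 2: ·███·█
·█·█·█
██·██·
█████·
step 3: ·███·█
·█·█·█
█··██·
···██·
step 4: ·███··
·█·██·
█··███
···██·
step 5: ·███··
·█··█·
█·█··█
····█·
step 6: ······
·██·█·
█·█··█
····█·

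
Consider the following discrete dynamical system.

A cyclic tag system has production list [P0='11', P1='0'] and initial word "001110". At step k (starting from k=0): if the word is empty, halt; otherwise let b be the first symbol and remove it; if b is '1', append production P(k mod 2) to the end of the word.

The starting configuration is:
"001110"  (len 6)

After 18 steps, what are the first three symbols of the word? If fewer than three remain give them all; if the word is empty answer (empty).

0) "001110"  (len 6)
1) "01110"  (len 5)
2) "1110"  (len 4)
3) "11011"  (len 5)
4) "10110"  (len 5)
5) "011011"  (len 6)
6) "11011"  (len 5)
7) "101111"  (len 6)
8) "011110"  (len 6)
9) "11110"  (len 5)
10) "11100"  (len 5)
11) "110011"  (len 6)
12) "100110"  (len 6)
13) "0011011"  (len 7)
14) "011011"  (len 6)
15) "11011"  (len 5)
16) "10110"  (len 5)
17) "011011"  (len 6)
18) "11011"  (len 5)

110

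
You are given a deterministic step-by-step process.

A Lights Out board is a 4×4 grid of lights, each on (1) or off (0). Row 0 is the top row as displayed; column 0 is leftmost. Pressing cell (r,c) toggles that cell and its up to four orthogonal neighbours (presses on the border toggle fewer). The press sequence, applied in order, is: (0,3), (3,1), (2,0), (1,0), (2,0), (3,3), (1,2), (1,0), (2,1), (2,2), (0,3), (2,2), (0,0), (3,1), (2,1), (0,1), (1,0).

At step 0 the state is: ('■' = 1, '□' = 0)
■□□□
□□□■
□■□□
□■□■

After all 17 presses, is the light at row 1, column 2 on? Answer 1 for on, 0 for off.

t=0: ■□□□
□□□■
□■□□
□■□■
t=1: ■□■■
□□□□
□■□□
□■□■
t=2: ■□■■
□□□□
□□□□
■□■■
t=3: ■□■■
■□□□
■■□□
□□■■
t=4: □□■■
□■□□
□■□□
□□■■
t=5: □□■■
■■□□
■□□□
■□■■
t=6: □□■■
■■□□
■□□■
■□□□
t=7: □□□■
■□■■
■□■■
■□□□
t=8: ■□□■
□■■■
□□■■
■□□□
t=9: ■□□■
□□■■
■■□■
■■□□
t=10: ■□□■
□□□■
■□■□
■■■□
t=11: ■□■□
□□□□
■□■□
■■■□
t=12: ■□■□
□□■□
■■□■
■■□□
t=13: □■■□
■□■□
■■□■
■■□□
t=14: □■■□
■□■□
■□□■
□□■□
t=15: □■■□
■■■□
□■■■
□■■□
t=16: ■□□□
■□■□
□■■■
□■■□
t=17: □□□□
□■■□
■■■■
□■■□

1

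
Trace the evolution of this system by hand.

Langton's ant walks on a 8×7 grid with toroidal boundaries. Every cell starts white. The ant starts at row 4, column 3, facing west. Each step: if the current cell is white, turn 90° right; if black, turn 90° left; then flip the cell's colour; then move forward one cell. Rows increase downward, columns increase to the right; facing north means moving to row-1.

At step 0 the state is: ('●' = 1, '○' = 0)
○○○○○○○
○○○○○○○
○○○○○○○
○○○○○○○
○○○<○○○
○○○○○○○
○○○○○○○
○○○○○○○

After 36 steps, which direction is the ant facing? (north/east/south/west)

[0] ○○○○○○○
○○○○○○○
○○○○○○○
○○○○○○○
○○○<○○○
○○○○○○○
○○○○○○○
○○○○○○○
[1] ○○○○○○○
○○○○○○○
○○○○○○○
○○○^○○○
○○○●○○○
○○○○○○○
○○○○○○○
○○○○○○○
[2] ○○○○○○○
○○○○○○○
○○○○○○○
○○○●>○○
○○○●○○○
○○○○○○○
○○○○○○○
○○○○○○○
[3] ○○○○○○○
○○○○○○○
○○○○○○○
○○○●●○○
○○○●v○○
○○○○○○○
○○○○○○○
○○○○○○○
[4] ○○○○○○○
○○○○○○○
○○○○○○○
○○○●●○○
○○○<●○○
○○○○○○○
○○○○○○○
○○○○○○○
[5] ○○○○○○○
○○○○○○○
○○○○○○○
○○○●●○○
○○○○●○○
○○○v○○○
○○○○○○○
○○○○○○○
[6] ○○○○○○○
○○○○○○○
○○○○○○○
○○○●●○○
○○○○●○○
○○<●○○○
○○○○○○○
○○○○○○○
[7] ○○○○○○○
○○○○○○○
○○○○○○○
○○○●●○○
○○^○●○○
○○●●○○○
○○○○○○○
○○○○○○○
[8] ○○○○○○○
○○○○○○○
○○○○○○○
○○○●●○○
○○●>●○○
○○●●○○○
○○○○○○○
○○○○○○○
[9] ○○○○○○○
○○○○○○○
○○○○○○○
○○○●●○○
○○●●●○○
○○●v○○○
○○○○○○○
○○○○○○○
[10] ○○○○○○○
○○○○○○○
○○○○○○○
○○○●●○○
○○●●●○○
○○●○>○○
○○○○○○○
○○○○○○○
[11] ○○○○○○○
○○○○○○○
○○○○○○○
○○○●●○○
○○●●●○○
○○●○●○○
○○○○v○○
○○○○○○○
[12] ○○○○○○○
○○○○○○○
○○○○○○○
○○○●●○○
○○●●●○○
○○●○●○○
○○○<●○○
○○○○○○○
[13] ○○○○○○○
○○○○○○○
○○○○○○○
○○○●●○○
○○●●●○○
○○●^●○○
○○○●●○○
○○○○○○○
[14] ○○○○○○○
○○○○○○○
○○○○○○○
○○○●●○○
○○●●●○○
○○●●>○○
○○○●●○○
○○○○○○○
[15] ○○○○○○○
○○○○○○○
○○○○○○○
○○○●●○○
○○●●^○○
○○●●○○○
○○○●●○○
○○○○○○○
[16] ○○○○○○○
○○○○○○○
○○○○○○○
○○○●●○○
○○●<○○○
○○●●○○○
○○○●●○○
○○○○○○○
[17] ○○○○○○○
○○○○○○○
○○○○○○○
○○○●●○○
○○●○○○○
○○●v○○○
○○○●●○○
○○○○○○○
[18] ○○○○○○○
○○○○○○○
○○○○○○○
○○○●●○○
○○●○○○○
○○●○>○○
○○○●●○○
○○○○○○○
[19] ○○○○○○○
○○○○○○○
○○○○○○○
○○○●●○○
○○●○○○○
○○●○●○○
○○○●v○○
○○○○○○○
[20] ○○○○○○○
○○○○○○○
○○○○○○○
○○○●●○○
○○●○○○○
○○●○●○○
○○○●○>○
○○○○○○○
[21] ○○○○○○○
○○○○○○○
○○○○○○○
○○○●●○○
○○●○○○○
○○●○●○○
○○○●○●○
○○○○○v○
[22] ○○○○○○○
○○○○○○○
○○○○○○○
○○○●●○○
○○●○○○○
○○●○●○○
○○○●○●○
○○○○<●○
[23] ○○○○○○○
○○○○○○○
○○○○○○○
○○○●●○○
○○●○○○○
○○●○●○○
○○○●^●○
○○○○●●○
[24] ○○○○○○○
○○○○○○○
○○○○○○○
○○○●●○○
○○●○○○○
○○●○●○○
○○○●●>○
○○○○●●○
[25] ○○○○○○○
○○○○○○○
○○○○○○○
○○○●●○○
○○●○○○○
○○●○●^○
○○○●●○○
○○○○●●○
[26] ○○○○○○○
○○○○○○○
○○○○○○○
○○○●●○○
○○●○○○○
○○●○●●>
○○○●●○○
○○○○●●○
[27] ○○○○○○○
○○○○○○○
○○○○○○○
○○○●●○○
○○●○○○○
○○●○●●●
○○○●●○v
○○○○●●○
[28] ○○○○○○○
○○○○○○○
○○○○○○○
○○○●●○○
○○●○○○○
○○●○●●●
○○○●●<●
○○○○●●○
[29] ○○○○○○○
○○○○○○○
○○○○○○○
○○○●●○○
○○●○○○○
○○●○●^●
○○○●●●●
○○○○●●○
[30] ○○○○○○○
○○○○○○○
○○○○○○○
○○○●●○○
○○●○○○○
○○●○<○●
○○○●●●●
○○○○●●○
[31] ○○○○○○○
○○○○○○○
○○○○○○○
○○○●●○○
○○●○○○○
○○●○○○●
○○○●v●●
○○○○●●○
[32] ○○○○○○○
○○○○○○○
○○○○○○○
○○○●●○○
○○●○○○○
○○●○○○●
○○○●○>●
○○○○●●○
[33] ○○○○○○○
○○○○○○○
○○○○○○○
○○○●●○○
○○●○○○○
○○●○○^●
○○○●○○●
○○○○●●○
[34] ○○○○○○○
○○○○○○○
○○○○○○○
○○○●●○○
○○●○○○○
○○●○○●>
○○○●○○●
○○○○●●○
[35] ○○○○○○○
○○○○○○○
○○○○○○○
○○○●●○○
○○●○○○^
○○●○○●○
○○○●○○●
○○○○●●○
[36] ○○○○○○○
○○○○○○○
○○○○○○○
○○○●●○○
>○●○○○●
○○●○○●○
○○○●○○●
○○○○●●○

east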